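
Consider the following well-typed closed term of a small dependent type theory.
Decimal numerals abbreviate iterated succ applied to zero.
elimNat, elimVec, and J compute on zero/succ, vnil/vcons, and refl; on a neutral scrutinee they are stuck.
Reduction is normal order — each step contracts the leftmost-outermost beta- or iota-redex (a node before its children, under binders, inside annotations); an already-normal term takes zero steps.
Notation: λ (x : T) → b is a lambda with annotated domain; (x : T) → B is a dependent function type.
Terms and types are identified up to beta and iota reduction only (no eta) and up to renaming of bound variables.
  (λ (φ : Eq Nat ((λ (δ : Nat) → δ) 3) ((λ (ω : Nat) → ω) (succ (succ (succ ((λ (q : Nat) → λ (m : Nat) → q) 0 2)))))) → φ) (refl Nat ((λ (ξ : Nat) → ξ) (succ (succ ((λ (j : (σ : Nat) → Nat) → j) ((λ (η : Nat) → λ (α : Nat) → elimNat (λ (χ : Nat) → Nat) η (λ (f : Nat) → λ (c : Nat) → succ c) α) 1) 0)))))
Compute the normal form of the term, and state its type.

normal form:
  refl Nat 3
inferred type:
  Eq Nat 3 3


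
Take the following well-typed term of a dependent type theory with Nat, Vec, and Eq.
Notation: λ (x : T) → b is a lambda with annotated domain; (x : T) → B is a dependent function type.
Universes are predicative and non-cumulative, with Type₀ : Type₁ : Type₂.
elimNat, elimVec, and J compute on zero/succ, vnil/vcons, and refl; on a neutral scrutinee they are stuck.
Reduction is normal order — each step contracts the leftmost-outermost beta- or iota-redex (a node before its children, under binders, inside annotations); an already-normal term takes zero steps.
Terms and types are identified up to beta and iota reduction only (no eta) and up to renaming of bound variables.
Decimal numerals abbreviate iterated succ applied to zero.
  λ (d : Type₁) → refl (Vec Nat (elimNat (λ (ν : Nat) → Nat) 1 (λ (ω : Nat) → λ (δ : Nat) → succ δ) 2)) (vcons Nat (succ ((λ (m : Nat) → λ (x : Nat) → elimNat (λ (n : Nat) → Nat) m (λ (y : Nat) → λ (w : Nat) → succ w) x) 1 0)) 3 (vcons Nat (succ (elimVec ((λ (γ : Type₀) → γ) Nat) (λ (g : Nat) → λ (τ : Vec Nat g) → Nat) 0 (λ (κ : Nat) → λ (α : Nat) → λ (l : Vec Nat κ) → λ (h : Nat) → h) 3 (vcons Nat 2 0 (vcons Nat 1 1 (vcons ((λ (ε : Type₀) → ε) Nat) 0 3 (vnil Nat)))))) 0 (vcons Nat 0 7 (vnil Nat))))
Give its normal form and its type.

reduced normal form:
  λ (d : Type₁) → refl (Vec Nat 3) (vcons Nat 2 3 (vcons Nat 1 0 (vcons Nat 0 7 (vnil Nat))))
type:
  (d : Type₁) → Eq (Vec Nat 3) (vcons Nat 2 3 (vcons Nat 1 0 (vcons Nat 0 7 (vnil Nat)))) (vcons Nat 2 3 (vcons Nat 1 0 (vcons Nat 0 7 (vnil Nat))))


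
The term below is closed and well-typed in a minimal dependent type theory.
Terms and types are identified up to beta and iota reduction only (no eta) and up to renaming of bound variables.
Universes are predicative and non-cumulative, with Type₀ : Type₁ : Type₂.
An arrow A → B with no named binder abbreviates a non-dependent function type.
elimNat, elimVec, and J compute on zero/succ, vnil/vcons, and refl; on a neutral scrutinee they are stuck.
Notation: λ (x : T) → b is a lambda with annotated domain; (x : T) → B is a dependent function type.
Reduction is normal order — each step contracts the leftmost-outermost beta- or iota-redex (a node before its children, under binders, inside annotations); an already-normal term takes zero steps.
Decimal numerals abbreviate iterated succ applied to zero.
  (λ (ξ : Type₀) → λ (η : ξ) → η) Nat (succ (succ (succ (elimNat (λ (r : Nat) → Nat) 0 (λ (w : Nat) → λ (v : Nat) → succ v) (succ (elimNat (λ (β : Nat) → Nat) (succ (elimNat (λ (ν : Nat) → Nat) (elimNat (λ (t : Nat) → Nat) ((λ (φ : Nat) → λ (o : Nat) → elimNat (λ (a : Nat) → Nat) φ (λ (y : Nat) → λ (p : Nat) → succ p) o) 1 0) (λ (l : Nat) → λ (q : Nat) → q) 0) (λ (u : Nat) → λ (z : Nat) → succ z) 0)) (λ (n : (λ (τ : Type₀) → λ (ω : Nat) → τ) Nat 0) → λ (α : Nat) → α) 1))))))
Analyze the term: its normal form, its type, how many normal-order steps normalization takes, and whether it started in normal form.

normal form:
  6
the term's type:
  Nat
normal-order step count: 21
started in normal form: no
first redex: a beta-redex


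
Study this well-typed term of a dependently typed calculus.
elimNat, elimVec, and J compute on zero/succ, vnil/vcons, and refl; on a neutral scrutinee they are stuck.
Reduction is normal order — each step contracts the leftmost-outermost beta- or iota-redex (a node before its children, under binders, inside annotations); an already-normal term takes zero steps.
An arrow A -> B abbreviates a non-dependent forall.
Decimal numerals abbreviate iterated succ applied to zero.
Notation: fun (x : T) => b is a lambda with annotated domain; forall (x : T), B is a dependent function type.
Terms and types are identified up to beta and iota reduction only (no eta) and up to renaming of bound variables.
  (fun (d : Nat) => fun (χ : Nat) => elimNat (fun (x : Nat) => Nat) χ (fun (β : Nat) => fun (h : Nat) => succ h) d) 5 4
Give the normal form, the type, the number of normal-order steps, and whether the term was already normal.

normal form:
  9
inferred type:
  Nat
normal-order step count: 18
already normal: no
first contracted redex: a beta-redex


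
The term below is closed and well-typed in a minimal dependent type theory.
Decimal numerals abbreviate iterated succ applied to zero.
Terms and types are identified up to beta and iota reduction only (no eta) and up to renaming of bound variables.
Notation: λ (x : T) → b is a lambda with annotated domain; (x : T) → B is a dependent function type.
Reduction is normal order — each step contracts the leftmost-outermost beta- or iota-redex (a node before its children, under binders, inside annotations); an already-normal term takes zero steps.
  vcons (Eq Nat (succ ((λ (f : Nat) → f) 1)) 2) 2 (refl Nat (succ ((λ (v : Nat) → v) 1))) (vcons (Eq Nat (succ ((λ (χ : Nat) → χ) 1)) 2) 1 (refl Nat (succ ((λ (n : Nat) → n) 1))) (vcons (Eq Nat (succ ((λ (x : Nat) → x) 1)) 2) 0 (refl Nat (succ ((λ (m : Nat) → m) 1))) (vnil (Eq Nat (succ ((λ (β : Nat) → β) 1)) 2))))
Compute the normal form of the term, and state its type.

resulting normal form:
  vcons (Eq Nat 2 2) 2 (refl Nat 2) (vcons (Eq Nat 2 2) 1 (refl Nat 2) (vcons (Eq Nat 2 2) 0 (refl Nat 2) (vnil (Eq Nat 2 2))))
the term's type:
  Vec (Eq Nat 2 2) 3
observation: the term reaches its normal form after 7 normal-order steps.


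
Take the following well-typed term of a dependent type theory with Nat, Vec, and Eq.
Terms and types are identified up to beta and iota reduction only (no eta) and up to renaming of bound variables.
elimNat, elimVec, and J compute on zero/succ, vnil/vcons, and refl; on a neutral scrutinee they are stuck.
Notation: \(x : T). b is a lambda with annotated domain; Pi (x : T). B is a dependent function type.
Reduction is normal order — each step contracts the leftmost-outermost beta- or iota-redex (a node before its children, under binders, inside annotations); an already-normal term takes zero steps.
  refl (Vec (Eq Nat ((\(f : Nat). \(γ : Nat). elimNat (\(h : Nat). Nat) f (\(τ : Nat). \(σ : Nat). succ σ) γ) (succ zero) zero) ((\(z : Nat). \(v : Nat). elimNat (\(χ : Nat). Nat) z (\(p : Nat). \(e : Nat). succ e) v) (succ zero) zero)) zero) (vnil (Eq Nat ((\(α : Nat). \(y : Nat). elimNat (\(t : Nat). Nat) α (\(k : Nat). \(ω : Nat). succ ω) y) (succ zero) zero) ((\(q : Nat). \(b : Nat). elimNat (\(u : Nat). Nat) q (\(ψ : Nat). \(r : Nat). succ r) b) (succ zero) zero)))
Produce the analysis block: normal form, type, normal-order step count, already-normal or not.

reduced normal form:
  refl (Vec (Eq Nat (succ zero) (succ zero)) zero) (vnil (Eq Nat (succ zero) (succ zero)))
the term's type:
  Eq (Vec (Eq Nat (succ zero) (succ zero)) zero) (vnil (Eq Nat (succ zero) (succ zero))) (vnil (Eq Nat (succ zero) (succ zero)))
reduction steps (normal order): 12
already normal: no
first contracted redex: a beta-redex


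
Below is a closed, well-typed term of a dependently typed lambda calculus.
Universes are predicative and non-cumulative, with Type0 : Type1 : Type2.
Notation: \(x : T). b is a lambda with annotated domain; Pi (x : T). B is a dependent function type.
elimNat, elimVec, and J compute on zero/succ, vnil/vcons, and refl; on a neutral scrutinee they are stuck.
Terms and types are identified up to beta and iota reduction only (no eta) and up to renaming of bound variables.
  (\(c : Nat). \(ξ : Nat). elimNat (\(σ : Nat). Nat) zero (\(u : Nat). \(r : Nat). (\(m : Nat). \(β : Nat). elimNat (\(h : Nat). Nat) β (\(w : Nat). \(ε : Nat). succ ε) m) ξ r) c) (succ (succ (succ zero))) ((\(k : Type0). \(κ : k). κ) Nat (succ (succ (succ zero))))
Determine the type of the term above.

the term's type:
  Nat


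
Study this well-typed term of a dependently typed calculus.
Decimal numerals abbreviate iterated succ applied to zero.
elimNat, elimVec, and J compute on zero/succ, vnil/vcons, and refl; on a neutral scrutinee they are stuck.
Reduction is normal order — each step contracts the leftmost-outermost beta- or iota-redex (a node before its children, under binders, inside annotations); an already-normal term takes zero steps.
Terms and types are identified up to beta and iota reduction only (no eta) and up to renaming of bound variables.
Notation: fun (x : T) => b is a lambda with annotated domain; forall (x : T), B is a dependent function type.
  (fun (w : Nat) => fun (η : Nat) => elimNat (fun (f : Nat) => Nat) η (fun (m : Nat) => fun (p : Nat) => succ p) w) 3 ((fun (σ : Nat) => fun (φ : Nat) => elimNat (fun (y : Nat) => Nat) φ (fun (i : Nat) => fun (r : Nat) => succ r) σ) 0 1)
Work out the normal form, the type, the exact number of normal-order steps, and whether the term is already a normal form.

resulting normal form:
  4
the term's type:
  Nat
steps to reach normal form (normal order): 15
started in normal form: no
first redex: a beta-redex


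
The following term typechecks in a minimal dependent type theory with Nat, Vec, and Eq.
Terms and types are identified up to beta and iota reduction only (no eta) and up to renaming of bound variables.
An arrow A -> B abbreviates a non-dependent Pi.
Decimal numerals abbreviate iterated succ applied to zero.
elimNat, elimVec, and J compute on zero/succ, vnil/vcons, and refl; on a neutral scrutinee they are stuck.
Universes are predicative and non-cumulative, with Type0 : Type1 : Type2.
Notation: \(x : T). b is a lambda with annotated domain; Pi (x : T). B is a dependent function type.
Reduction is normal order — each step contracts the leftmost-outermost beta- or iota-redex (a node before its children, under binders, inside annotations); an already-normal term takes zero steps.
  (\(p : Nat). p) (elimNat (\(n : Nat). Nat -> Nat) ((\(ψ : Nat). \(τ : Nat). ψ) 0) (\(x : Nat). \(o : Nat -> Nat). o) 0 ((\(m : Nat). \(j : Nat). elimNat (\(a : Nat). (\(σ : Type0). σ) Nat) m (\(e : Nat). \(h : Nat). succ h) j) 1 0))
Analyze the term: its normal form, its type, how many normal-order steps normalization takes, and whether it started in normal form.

normal form:
  0
type:
  Nat
reduction steps (normal order): 4
already normal: no
first redex: a beta-redex


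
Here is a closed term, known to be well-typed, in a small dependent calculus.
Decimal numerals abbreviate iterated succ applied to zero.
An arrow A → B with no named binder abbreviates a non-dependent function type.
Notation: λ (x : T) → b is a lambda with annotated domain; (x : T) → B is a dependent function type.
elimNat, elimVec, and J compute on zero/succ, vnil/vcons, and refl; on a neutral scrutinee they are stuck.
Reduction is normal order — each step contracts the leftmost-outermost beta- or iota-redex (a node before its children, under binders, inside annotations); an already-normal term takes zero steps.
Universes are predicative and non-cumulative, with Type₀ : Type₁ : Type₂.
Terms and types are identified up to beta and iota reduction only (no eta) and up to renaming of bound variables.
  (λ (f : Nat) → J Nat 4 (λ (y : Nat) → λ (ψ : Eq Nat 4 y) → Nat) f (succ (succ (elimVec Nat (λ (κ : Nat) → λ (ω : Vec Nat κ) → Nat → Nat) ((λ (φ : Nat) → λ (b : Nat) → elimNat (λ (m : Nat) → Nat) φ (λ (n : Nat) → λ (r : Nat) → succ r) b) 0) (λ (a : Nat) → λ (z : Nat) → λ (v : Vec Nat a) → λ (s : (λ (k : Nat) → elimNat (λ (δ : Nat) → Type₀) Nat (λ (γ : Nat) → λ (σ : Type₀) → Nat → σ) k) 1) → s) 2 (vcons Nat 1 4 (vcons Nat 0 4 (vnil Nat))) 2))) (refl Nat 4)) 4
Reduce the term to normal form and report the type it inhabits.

normal form:
  4
inferred type:
  Nat
observation: 2 normal-order steps separate the term from its normal form.


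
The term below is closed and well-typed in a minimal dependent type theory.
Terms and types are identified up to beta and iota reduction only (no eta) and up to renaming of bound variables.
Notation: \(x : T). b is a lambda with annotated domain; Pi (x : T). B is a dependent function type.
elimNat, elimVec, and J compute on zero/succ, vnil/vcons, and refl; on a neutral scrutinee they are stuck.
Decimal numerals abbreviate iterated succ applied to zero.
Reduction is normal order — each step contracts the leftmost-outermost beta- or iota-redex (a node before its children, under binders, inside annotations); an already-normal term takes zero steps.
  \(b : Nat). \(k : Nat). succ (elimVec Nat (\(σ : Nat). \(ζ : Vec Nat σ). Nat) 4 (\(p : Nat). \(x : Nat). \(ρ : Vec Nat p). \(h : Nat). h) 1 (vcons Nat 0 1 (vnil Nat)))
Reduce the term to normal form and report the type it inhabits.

reduced normal form:
  \(b : Nat). \(k : Nat). 5
the term's type:
  Pi (b : Nat). Pi (k : Nat). Nat


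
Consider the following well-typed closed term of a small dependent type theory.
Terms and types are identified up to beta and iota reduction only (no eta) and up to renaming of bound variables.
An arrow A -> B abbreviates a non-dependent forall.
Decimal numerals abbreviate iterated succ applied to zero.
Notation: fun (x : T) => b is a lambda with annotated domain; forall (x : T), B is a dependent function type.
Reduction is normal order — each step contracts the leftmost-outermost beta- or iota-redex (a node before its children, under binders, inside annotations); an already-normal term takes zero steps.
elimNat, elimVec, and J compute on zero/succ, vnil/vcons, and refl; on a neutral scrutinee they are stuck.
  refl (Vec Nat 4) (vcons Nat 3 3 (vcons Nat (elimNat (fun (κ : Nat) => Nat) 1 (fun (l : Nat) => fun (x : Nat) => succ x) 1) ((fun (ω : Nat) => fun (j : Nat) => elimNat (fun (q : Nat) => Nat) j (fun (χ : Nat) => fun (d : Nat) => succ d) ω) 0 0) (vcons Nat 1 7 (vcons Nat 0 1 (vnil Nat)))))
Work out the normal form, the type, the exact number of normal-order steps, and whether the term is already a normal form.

resulting normal form:
  refl (Vec Nat 4) (vcons Nat 3 3 (vcons Nat 2 0 (vcons Nat 1 7 (vcons Nat 0 1 (vnil Nat)))))
type:
  Eq (Vec Nat 4) (vcons Nat 3 3 (vcons Nat 2 0 (vcons Nat 1 7 (vcons Nat 0 1 (vnil Nat))))) (vcons Nat 3 3 (vcons Nat 2 0 (vcons Nat 1 7 (vcons Nat 0 1 (vnil Nat)))))
normal-order step count: 7
term was already normal: no
first contracted redex: an elimNat iota-redex


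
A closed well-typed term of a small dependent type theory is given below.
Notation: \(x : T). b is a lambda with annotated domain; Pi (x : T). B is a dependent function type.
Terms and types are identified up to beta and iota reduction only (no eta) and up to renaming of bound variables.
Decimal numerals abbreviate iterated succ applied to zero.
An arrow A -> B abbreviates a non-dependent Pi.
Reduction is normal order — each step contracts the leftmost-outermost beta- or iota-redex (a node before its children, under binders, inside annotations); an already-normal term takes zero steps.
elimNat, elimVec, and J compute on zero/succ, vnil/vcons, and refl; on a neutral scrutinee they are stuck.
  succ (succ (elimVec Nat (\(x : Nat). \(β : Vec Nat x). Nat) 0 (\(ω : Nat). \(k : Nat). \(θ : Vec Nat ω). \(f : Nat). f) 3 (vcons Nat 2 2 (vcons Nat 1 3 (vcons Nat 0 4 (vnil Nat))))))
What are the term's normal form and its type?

normal form:
  2
the term's type:
  Nat
observation: 16 normal-order steps separate the term from its normal form.


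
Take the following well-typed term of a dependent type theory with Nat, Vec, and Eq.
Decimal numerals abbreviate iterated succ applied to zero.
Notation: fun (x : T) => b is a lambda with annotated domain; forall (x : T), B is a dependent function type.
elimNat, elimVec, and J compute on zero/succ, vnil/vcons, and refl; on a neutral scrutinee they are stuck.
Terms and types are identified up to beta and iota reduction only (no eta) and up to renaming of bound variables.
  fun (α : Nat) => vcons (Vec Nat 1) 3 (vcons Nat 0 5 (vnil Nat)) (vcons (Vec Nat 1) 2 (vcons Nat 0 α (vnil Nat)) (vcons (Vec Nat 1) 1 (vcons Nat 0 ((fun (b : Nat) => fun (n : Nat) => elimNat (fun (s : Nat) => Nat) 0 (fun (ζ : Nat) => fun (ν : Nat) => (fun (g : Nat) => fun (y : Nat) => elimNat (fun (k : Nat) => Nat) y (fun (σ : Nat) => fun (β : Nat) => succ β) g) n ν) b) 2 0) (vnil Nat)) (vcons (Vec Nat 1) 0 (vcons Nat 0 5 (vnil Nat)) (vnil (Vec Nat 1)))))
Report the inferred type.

inferred type:
  forall (α : Nat), Vec (Vec Nat 1) 4


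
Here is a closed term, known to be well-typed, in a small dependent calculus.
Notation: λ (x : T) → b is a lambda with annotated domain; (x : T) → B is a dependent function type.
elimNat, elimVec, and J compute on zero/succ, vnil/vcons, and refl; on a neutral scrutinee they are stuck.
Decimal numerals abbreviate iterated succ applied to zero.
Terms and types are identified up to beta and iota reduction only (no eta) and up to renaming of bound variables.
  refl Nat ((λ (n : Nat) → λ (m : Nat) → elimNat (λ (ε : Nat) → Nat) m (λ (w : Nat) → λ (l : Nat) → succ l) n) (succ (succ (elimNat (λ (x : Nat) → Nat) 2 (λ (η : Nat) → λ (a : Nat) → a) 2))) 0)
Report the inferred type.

type:
  Eq Nat 4 4


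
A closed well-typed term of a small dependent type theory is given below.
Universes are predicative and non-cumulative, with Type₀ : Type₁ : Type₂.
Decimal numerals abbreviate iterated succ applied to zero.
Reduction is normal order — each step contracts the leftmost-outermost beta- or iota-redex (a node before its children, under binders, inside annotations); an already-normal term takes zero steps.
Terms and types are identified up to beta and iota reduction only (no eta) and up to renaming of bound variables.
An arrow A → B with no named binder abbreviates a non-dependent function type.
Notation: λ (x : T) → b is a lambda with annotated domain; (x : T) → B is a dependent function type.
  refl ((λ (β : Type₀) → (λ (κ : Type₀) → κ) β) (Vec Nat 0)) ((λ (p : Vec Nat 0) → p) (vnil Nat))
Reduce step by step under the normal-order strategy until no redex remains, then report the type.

normal-order reduction sequence:
  refl ((λ (β : Type₀) → (λ (κ : Type₀) → κ) β) (Vec Nat 0)) ((λ (p : Vec Nat 0) → p) (vnil Nat))
  ~> refl ((λ (β : Type₀) → β) (Vec Nat 0)) ((λ (κ : Vec Nat 0) → κ) (vnil Nat))
  ~> refl (Vec Nat 0) ((λ (β : Vec Nat 0) → β) (vnil Nat))
  ~> refl (Vec Nat 0) (vnil Nat)
the term's type:
  Eq (Vec Nat 0) (vnil Nat) (vnil Nat)


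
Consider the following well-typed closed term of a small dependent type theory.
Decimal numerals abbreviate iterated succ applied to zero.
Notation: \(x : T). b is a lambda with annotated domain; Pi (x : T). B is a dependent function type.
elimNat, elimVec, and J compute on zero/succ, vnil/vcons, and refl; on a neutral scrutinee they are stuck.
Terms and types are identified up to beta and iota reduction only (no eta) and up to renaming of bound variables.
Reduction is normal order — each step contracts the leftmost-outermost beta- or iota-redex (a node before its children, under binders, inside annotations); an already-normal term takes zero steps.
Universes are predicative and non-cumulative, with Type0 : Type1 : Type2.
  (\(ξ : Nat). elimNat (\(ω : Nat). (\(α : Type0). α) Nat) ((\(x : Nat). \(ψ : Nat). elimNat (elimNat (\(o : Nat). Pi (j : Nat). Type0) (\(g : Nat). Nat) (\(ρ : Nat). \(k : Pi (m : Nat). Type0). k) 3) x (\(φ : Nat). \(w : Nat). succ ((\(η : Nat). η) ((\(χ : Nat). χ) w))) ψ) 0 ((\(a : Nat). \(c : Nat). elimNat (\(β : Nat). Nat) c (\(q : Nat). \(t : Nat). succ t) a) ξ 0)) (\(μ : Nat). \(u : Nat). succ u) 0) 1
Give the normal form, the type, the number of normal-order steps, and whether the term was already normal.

reduced normal form:
  1
the term's type:
  Nat
steps to reach normal form (normal order): 26
term was already normal: no
first contracted redex: a beta-redex


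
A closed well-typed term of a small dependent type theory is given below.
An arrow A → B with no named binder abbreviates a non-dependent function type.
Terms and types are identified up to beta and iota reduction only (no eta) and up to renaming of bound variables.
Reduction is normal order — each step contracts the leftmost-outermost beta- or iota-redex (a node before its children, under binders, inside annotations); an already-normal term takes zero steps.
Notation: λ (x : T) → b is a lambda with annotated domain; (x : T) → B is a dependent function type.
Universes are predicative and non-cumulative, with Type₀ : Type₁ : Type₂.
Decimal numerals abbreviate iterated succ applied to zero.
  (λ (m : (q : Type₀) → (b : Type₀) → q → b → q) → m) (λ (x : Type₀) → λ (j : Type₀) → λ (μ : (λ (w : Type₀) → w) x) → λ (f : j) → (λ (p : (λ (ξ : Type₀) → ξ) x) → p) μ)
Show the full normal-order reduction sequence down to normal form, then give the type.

normal-order reduction:
  (λ (m : (q : Type₀) → (b : Type₀) → q → b → q) → m) (λ (x : Type₀) → λ (j : Type₀) → λ (μ : (λ (w : Type₀) → w) x) → λ (f : j) → (λ (p : (λ (ξ : Type₀) → ξ) x) → p) μ)
  ~> λ (m : Type₀) → λ (q : Type₀) → λ (b : (λ (x : Type₀) → x) m) → λ (j : q) → (λ (μ : (λ (w : Type₀) → w) m) → μ) b
  ~> λ (m : Type₀) → λ (q : Type₀) → λ (b : m) → λ (x : q) → (λ (j : (λ (μ : Type₀) → μ) m) → j) b
  ~> λ (m : Type₀) → λ (q : Type₀) → λ (b : m) → λ (x : q) → b
the term's type:
  (m : Type₀) → (q : Type₀) → m → q → m


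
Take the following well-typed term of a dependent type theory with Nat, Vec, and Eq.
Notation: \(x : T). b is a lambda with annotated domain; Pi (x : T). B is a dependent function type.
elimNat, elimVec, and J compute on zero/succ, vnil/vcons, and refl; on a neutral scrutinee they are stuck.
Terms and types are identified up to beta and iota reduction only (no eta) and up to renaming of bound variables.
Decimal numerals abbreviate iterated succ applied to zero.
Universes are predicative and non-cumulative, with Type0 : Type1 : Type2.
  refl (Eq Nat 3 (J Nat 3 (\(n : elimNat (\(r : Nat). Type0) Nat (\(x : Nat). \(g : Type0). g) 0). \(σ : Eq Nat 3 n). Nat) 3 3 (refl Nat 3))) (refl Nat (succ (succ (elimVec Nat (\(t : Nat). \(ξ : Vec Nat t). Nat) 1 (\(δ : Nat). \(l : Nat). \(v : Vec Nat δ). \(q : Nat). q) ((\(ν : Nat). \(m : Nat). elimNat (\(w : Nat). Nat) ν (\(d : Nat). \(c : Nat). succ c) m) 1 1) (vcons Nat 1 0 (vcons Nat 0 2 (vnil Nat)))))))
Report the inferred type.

inferred type:
  Eq (Eq Nat 3 3) (refl Nat 3) (refl Nat 3)


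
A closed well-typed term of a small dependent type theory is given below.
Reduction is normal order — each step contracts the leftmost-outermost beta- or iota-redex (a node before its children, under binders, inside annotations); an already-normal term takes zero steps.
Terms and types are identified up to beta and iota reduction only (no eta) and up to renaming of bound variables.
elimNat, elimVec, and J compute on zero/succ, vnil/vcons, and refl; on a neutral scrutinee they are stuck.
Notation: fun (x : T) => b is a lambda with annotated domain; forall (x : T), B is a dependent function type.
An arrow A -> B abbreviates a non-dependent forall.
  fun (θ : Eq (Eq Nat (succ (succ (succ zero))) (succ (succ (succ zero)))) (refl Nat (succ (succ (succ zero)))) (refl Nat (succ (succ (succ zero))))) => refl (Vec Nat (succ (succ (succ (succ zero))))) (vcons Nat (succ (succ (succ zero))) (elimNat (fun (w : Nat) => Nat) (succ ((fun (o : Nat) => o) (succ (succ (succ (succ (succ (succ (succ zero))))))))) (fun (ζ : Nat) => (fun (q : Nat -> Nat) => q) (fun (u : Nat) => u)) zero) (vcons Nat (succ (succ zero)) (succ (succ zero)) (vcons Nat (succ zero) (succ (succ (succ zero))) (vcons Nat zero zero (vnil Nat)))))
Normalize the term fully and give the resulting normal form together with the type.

normal form:
  fun (θ : Eq (Eq Nat (succ (succ (succ zero))) (succ (succ (succ zero)))) (refl Nat (succ (succ (succ zero)))) (refl Nat (succ (succ (succ zero))))) => refl (Vec Nat (succ (succ (succ (succ zero))))) (vcons Nat (succ (succ (succ zero))) (succ (succ (succ (succ (succ (succ (succ (succ zero)))))))) (vcons Nat (succ (succ zero)) (succ (succ zero)) (vcons Nat (succ zero) (succ (succ (succ zero))) (vcons Nat zero zero (vnil Nat)))))
type:
  Eq (Eq Nat (succ (succ (succ zero))) (succ (succ (succ zero)))) (refl Nat (succ (succ (succ zero)))) (refl Nat (succ (succ (succ zero)))) -> Eq (Vec Nat (succ (succ (succ (succ zero))))) (vcons Nat (succ (succ (succ zero))) (succ (succ (succ (succ (succ (succ (succ (succ zero)))))))) (vcons Nat (succ (succ zero)) (succ (succ zero)) (vcons Nat (succ zero) (succ (succ (succ zero))) (vcons Nat zero zero (vnil Nat))))) (vcons Nat (succ (succ (succ zero))) (succ (succ (succ (succ (succ (succ (succ (succ zero)))))))) (vcons Nat (succ (succ zero)) (succ (succ zero)) (vcons Nat (succ zero) (succ (succ (succ zero))) (vcons Nat zero zero (vnil Nat)))))


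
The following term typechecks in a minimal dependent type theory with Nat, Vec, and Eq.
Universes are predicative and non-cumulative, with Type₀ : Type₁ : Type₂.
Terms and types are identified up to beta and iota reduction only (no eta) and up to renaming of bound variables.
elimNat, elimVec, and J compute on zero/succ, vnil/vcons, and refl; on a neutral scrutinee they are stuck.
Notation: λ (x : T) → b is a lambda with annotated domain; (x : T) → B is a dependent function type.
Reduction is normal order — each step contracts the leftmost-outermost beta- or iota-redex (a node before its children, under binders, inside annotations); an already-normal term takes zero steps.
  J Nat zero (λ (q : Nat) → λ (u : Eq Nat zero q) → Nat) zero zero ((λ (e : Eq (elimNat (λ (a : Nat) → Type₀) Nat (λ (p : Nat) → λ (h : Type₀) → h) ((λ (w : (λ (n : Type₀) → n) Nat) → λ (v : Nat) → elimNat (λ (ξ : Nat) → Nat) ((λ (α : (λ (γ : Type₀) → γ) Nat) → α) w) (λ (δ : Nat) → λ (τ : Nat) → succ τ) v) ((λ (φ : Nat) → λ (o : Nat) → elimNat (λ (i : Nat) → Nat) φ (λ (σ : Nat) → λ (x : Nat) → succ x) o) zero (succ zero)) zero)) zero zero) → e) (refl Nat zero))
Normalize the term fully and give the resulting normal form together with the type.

resulting normal form:
  zero
type:
  Nat
observation: the term reaches its normal form after 2 normal-order steps.


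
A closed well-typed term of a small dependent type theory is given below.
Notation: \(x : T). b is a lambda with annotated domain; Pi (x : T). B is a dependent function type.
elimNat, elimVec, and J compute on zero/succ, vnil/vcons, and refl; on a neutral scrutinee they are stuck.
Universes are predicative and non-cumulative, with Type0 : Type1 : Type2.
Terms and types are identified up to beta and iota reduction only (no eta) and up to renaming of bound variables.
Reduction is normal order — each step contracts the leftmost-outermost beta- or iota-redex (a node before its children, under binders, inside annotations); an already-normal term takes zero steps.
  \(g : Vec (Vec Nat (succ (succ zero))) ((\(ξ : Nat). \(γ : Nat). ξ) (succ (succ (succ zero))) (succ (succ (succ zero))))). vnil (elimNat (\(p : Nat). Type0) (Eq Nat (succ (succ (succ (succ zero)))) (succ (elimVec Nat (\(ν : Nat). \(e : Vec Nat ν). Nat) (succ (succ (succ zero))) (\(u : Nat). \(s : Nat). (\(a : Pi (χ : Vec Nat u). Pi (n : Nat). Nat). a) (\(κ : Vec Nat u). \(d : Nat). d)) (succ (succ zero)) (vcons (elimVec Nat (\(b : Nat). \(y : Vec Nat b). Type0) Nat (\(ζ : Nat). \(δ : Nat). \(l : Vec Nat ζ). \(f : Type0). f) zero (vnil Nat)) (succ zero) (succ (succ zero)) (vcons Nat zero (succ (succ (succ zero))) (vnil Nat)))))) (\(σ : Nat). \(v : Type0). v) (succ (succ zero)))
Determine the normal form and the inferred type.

normal form:
  \(g : Vec (Vec Nat (succ (succ zero))) (succ (succ (succ zero)))). vnil (Eq Nat (succ (succ (succ (succ zero)))) (succ (succ (succ (succ zero)))))
the term's type:
  Pi (g : Vec (Vec Nat (succ (succ zero))) (succ (succ (succ zero)))). Vec (Eq Nat (succ (succ (succ (succ zero)))) (succ (succ (succ (succ zero))))) zero
observation: normalization takes exactly 22 steps under the normal-order strategy.


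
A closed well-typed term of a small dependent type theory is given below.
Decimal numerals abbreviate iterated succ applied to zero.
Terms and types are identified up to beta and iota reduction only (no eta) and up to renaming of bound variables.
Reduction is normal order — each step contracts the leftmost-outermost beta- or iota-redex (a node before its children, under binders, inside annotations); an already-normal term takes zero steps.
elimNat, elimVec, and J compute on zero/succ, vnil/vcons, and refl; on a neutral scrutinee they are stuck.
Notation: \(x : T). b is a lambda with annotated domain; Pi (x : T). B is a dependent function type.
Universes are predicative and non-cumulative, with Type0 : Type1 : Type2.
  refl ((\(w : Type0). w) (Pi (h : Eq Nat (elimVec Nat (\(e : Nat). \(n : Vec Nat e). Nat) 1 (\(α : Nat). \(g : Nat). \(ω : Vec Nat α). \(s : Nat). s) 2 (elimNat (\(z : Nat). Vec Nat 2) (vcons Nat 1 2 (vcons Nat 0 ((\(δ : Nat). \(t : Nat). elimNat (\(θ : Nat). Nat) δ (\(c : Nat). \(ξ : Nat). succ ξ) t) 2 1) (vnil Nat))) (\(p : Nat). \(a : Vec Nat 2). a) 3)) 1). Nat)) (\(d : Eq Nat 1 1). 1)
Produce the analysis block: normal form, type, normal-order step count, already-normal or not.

reduced normal form:
  refl (Pi (w : Eq Nat 1 1). Nat) (\(h : Eq Nat 1 1). 1)
the term's type:
  Eq (Pi (w : Eq Nat 1 1). Nat) (\(h : Eq Nat 1 1). 1) (\(e : Eq Nat 1 1). 1)
steps to reach normal form (normal order): 22
started in normal form: no
first contracted redex: a beta-redex


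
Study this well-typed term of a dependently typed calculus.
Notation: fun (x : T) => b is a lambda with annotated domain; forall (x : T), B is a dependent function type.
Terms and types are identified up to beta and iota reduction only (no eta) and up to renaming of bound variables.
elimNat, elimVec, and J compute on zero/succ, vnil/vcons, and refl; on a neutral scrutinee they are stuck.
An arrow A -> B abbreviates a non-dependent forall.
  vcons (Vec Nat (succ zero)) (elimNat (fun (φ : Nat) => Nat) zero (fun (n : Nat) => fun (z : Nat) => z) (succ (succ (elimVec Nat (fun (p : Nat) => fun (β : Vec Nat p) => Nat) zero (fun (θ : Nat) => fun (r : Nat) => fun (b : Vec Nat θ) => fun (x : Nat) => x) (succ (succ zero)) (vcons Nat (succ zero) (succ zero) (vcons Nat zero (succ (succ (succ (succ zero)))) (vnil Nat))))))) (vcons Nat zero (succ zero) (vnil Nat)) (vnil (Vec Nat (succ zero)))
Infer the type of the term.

the term's type:
  Vec (Vec Nat (succ zero)) (succ zero)


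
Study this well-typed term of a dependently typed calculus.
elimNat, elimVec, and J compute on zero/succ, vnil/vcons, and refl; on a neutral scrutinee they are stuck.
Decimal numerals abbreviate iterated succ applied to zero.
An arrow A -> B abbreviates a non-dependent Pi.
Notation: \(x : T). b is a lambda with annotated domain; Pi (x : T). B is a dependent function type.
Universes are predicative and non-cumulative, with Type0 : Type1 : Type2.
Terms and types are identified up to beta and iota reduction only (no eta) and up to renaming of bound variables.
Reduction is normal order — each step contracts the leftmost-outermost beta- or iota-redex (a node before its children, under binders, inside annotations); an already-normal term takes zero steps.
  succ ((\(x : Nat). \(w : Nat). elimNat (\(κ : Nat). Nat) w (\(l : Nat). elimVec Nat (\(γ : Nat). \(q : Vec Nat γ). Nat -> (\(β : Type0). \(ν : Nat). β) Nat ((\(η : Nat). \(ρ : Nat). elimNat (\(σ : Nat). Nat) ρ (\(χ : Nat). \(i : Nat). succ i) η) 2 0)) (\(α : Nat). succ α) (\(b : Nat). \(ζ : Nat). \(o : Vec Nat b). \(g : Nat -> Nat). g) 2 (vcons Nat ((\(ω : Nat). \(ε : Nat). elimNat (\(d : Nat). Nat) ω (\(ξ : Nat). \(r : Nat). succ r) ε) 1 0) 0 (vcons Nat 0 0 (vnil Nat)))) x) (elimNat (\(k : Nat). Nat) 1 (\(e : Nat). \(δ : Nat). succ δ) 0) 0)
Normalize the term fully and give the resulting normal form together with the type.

resulting normal form:
  2
the term's type:
  Nat
observation: the leftmost-outermost redex is a beta-redex, and normalization takes 18 steps.


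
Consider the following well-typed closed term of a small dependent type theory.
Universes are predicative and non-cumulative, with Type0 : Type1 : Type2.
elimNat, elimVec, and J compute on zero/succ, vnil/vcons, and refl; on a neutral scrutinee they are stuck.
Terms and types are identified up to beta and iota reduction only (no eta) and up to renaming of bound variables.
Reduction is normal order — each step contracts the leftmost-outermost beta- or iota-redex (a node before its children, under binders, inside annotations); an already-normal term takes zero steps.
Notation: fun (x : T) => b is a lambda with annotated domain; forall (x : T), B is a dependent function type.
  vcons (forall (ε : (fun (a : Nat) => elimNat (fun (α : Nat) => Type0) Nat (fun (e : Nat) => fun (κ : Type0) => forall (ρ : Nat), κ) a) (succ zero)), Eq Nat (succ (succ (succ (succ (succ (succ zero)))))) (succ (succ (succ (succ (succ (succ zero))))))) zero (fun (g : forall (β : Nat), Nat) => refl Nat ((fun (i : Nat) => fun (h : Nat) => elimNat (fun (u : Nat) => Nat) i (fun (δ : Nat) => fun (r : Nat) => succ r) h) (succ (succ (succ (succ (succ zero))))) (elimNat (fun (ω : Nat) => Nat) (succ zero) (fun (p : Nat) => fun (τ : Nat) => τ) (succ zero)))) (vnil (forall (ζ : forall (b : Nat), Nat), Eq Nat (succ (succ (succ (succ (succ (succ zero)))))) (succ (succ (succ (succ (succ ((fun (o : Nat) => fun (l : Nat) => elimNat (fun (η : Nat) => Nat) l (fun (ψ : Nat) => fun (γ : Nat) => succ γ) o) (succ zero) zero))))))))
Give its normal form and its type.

reduced normal form:
  vcons (forall (ε : forall (a : Nat), Nat), Eq Nat (succ (succ (succ (succ (succ (succ zero)))))) (succ (succ (succ (succ (succ (succ zero))))))) zero (fun (α : forall (e : Nat), Nat) => refl Nat (succ (succ (succ (succ (succ (succ zero))))))) (vnil (forall (κ : forall (ρ : Nat), Nat), Eq Nat (succ (succ (succ (succ (succ (succ zero)))))) (succ (succ (succ (succ (succ (succ zero))))))))
type:
  Vec (forall (ε : forall (a : Nat), Nat), Eq Nat (succ (succ (succ (succ (succ (succ zero)))))) (succ (succ (succ (succ (succ (succ zero))))))) (succ zero)
observation: 21 normal-order steps separate the term from its normal form.


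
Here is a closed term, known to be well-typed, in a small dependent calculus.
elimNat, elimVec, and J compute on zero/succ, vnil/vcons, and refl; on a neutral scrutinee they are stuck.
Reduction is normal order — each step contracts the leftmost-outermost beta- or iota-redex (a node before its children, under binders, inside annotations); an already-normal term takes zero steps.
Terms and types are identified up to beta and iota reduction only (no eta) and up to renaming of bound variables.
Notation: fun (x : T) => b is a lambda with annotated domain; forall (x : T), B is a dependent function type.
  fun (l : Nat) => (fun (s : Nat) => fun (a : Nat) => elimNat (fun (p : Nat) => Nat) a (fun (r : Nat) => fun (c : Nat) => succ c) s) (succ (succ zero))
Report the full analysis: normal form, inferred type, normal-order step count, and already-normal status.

resulting normal form:
  fun (l : Nat) => fun (s : Nat) => succ (succ s)
inferred type:
  forall (l : Nat), forall (s : Nat), Nat
reduction steps (normal order): 8
term was already normal: no
first contracted redex: a beta-redex


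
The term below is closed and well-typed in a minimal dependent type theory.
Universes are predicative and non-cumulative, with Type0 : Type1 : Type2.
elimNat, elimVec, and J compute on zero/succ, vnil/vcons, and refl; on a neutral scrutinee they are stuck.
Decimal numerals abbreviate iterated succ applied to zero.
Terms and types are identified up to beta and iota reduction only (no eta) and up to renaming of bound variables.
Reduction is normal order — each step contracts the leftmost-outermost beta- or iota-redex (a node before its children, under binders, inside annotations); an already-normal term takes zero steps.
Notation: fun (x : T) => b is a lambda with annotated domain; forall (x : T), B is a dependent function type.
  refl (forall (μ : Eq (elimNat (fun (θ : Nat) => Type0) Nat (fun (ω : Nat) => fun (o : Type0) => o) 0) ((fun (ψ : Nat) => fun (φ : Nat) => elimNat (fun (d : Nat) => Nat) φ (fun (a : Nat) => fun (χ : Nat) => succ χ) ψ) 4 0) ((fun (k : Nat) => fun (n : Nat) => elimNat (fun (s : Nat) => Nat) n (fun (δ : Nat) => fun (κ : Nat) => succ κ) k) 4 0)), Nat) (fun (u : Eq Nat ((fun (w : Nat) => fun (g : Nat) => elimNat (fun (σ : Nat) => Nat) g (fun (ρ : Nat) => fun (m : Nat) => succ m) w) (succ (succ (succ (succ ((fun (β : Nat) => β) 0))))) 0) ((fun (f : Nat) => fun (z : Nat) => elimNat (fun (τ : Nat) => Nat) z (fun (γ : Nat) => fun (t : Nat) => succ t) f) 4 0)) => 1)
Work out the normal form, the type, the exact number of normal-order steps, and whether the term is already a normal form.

resulting normal form:
  refl (forall (μ : Eq Nat 4 4), Nat) (fun (θ : Eq Nat 4 4) => 1)
the term's type:
  Eq (forall (μ : Eq Nat 4 4), Nat) (fun (θ : Eq Nat 4 4) => 1) (fun (ω : Eq Nat 4 4) => 1)
steps to reach normal form (normal order): 62
term was already normal: no
first contracted redex: an elimNat iota-redex


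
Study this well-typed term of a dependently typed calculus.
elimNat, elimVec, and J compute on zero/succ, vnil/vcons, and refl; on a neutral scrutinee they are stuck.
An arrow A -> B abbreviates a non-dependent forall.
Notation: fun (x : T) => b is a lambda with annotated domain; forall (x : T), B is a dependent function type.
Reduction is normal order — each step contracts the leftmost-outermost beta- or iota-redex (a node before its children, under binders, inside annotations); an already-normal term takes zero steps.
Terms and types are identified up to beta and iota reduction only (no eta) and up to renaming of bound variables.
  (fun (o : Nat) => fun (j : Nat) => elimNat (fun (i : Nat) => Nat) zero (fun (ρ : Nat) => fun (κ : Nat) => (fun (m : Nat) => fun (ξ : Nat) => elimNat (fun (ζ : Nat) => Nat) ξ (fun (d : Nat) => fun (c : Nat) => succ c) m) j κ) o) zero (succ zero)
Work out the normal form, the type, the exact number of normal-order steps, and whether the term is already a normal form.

normal form:
  zero
inferred type:
  Nat
reduction steps (normal order): 3
already normal: no
first contracted redex: a beta-redex


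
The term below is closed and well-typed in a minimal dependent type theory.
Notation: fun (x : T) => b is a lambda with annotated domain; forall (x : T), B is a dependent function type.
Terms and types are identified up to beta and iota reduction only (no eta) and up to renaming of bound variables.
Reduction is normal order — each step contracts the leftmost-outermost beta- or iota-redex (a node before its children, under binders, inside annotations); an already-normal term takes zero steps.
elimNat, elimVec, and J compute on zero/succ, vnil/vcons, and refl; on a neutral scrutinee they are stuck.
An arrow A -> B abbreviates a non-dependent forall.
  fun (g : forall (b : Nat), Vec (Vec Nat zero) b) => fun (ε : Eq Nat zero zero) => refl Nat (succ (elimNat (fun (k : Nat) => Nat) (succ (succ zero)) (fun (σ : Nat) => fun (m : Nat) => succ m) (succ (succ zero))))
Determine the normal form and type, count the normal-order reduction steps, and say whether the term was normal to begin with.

resulting normal form:
  fun (g : forall (b : Nat), Vec (Vec Nat zero) b) => fun (ε : Eq Nat zero zero) => refl Nat (succ (succ (succ (succ (succ zero)))))
the term's type:
  (forall (g : Nat), Vec (Vec Nat zero) g) -> Eq Nat zero zero -> Eq Nat (succ (succ (succ (succ (succ zero))))) (succ (succ (succ (succ (succ zero)))))
reduction steps (normal order): 7
term was already normal: no
first redex: an elimNat iota-redex
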